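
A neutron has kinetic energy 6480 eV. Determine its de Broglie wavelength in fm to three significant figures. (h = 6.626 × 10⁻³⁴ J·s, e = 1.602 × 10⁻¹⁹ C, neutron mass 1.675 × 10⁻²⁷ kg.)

λ = 355 fm

KE = 6480 eV = 1.038 × 10⁻¹⁵ J.
p = √(2mKE) = √(2 × 1.675 × 10⁻²⁷ × 1.038 × 10⁻¹⁵) = 1.865 × 10⁻²¹ kg·m/s.
λ = h/p = 6.626 × 10⁻³⁴ / 1.865 × 10⁻²¹ = 3.55 × 10⁻¹³ m = 355 fm.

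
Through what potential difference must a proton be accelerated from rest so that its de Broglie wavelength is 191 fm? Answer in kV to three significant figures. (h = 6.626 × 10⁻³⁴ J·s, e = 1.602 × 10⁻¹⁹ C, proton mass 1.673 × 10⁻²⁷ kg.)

p = h/λ = 6.626 × 10⁻³⁴ / 1.910 × 10⁻¹³ = 3.469 × 10⁻²¹ kg·m/s.
KE = p²/(2m) = 3.597 × 10⁻¹⁵ J.
V = KE/e = 3.597 × 10⁻¹⁵ / (1.602 × 10⁻¹⁹) = 22.5 kV.

V = 22.5 kV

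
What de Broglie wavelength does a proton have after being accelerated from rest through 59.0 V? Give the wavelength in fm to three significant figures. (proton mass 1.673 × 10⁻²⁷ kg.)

KE = eV = 1.602 × 10⁻¹⁹ × 59.00 = 9.452 × 10⁻¹⁸ J.
p = √(2mKE) = √(2 × 1.673 × 10⁻²⁷ × 9.452 × 10⁻¹⁸) = 1.778 × 10⁻²² kg·m/s.
λ = h/p = 6.626 × 10⁻³⁴ / 1.778 × 10⁻²² = 3.73 × 10⁻¹² m = 3730 fm.

λ = 3730 fm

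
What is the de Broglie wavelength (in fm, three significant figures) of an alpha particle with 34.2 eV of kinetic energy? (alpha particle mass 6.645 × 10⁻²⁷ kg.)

λ = 2460 fm

KE = 34.2 eV = 5.479 × 10⁻¹⁸ J.
p = √(2mKE) = √(2 × 6.645 × 10⁻²⁷ × 5.479 × 10⁻¹⁸) = 2.698 × 10⁻²² kg·m/s.
λ = h/p = 6.626 × 10⁻³⁴ / 2.698 × 10⁻²² = 2.46 × 10⁻¹² m = 2460 fm.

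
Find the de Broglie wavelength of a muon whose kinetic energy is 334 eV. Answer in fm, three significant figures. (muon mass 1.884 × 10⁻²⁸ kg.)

KE = 334 eV = 5.351 × 10⁻¹⁷ J.
p = √(2mKE) = √(2 × 1.884 × 10⁻²⁸ × 5.351 × 10⁻¹⁷) = 1.420 × 10⁻²² kg·m/s.
λ = h/p = 6.626 × 10⁻³⁴ / 1.420 × 10⁻²² = 4.67 × 10⁻¹² m = 4670 fm.

λ = 4670 fm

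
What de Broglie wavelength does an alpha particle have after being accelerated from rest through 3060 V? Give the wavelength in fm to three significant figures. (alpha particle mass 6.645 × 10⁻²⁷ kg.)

KE = 2eV = 2 × 1.602 × 10⁻¹⁹ × 3060 = 9.804 × 10⁻¹⁶ J.
p = √(2mKE) = √(2 × 6.645 × 10⁻²⁷ × 9.804 × 10⁻¹⁶) = 3.610 × 10⁻²¹ kg·m/s.
λ = h/p = 6.626 × 10⁻³⁴ / 3.610 × 10⁻²¹ = 1.84 × 10⁻¹³ m = 184 fm.

λ = 184 fm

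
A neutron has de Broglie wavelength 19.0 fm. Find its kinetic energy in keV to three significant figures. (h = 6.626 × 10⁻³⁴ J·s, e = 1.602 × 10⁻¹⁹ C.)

p = h/λ = 6.626 × 10⁻³⁴ / 1.900 × 10⁻¹⁴ = 3.487 × 10⁻²⁰ kg·m/s.
KE = p²/(2m) = (3.487 × 10⁻²⁰)² / (2 × 1.675 × 10⁻²⁷) = 3.630 × 10⁻¹³ J = 2270 keV.

KE = 2270 keV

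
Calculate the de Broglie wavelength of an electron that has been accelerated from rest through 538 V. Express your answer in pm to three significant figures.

KE = eV = 1.602 × 10⁻¹⁹ × 538.0 = 8.619 × 10⁻¹⁷ J.
p = √(2mKE) = √(2 × 9.109 × 10⁻³¹ × 8.619 × 10⁻¹⁷) = 1.253 × 10⁻²³ kg·m/s.
λ = h/p = 6.626 × 10⁻³⁴ / 1.253 × 10⁻²³ = 5.29 × 10⁻¹¹ m = 52.9 pm.

λ = 52.9 pm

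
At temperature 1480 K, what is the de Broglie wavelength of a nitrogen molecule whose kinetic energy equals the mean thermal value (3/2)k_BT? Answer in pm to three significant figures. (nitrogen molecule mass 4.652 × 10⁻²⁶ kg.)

λ = 12.4 pm

KE = (3/2)k_BT = 1.5 × 1.381 × 10⁻²³ × 1480 = 3.066 × 10⁻²⁰ J.
p = √(2mKE) = √(2 × 4.652 × 10⁻²⁶ × 3.066 × 10⁻²⁰) = 5.341 × 10⁻²³ kg·m/s.
λ = h/p = 1.24 × 10⁻¹¹ m = 12.4 pm.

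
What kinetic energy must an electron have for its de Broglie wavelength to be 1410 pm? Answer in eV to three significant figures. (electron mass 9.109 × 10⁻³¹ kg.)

KE = 0.757 eV

p = h/λ = 6.626 × 10⁻³⁴ / 1.410 × 10⁻⁹ = 4.699 × 10⁻²⁵ kg·m/s.
KE = p²/(2m) = (4.699 × 10⁻²⁵)² / (2 × 9.109 × 10⁻³¹) = 1.212 × 10⁻¹⁹ J = 0.757 eV.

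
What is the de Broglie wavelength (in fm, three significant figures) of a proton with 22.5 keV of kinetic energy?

KE = 22.5 keV = 3.605 × 10⁻¹⁵ J.
p = √(2mKE) = √(2 × 1.673 × 10⁻²⁷ × 3.605 × 10⁻¹⁵) = 3.473 × 10⁻²¹ kg·m/s.
λ = h/p = 6.626 × 10⁻³⁴ / 3.473 × 10⁻²¹ = 1.91 × 10⁻¹³ m = 191 fm.

λ = 191 fm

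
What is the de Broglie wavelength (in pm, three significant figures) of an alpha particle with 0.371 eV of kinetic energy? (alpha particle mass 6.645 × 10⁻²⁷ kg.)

λ = 23.6 pm

KE = 0.371 eV = 5.943 × 10⁻²⁰ J.
p = √(2mKE) = √(2 × 6.645 × 10⁻²⁷ × 5.943 × 10⁻²⁰) = 2.810 × 10⁻²³ kg·m/s.
λ = h/p = 6.626 × 10⁻³⁴ / 2.810 × 10⁻²³ = 2.36 × 10⁻¹¹ m = 23.6 pm.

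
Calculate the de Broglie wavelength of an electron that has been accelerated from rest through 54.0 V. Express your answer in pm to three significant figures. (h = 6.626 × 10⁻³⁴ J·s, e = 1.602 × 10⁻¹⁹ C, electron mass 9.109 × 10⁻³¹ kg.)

λ = 167 pm

KE = eV = 1.602 × 10⁻¹⁹ × 54.00 = 8.651 × 10⁻¹⁸ J.
p = √(2mKE) = √(2 × 9.109 × 10⁻³¹ × 8.651 × 10⁻¹⁸) = 3.970 × 10⁻²⁴ kg·m/s.
λ = h/p = 6.626 × 10⁻³⁴ / 3.970 × 10⁻²⁴ = 1.67 × 10⁻¹⁰ m = 167 pm.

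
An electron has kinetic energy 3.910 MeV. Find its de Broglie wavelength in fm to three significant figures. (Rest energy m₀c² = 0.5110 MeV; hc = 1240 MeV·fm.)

Total energy E = KE + m₀c² = 3.910 + 0.5110 = 4.4210 MeV.
(pc)² = E² − (m₀c²)² = (4.4210)² − (0.5110)² = 19.28 MeV², so pc = 4.391 MeV.
λ = hc/(pc) = 1240 MeV·fm / 4.391 MeV = 282 fm.

λ = 282 fm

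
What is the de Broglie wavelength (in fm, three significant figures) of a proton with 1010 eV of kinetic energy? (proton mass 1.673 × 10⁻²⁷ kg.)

KE = 1010 eV = 1.618 × 10⁻¹⁶ J.
p = √(2mKE) = √(2 × 1.673 × 10⁻²⁷ × 1.618 × 10⁻¹⁶) = 7.358 × 10⁻²² kg·m/s.
λ = h/p = 6.626 × 10⁻³⁴ / 7.358 × 10⁻²² = 9.01 × 10⁻¹³ m = 901 fm.

λ = 901 fm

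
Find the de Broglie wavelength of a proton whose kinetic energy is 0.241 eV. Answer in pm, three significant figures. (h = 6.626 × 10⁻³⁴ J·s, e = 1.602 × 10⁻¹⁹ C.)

KE = 0.241 eV = 3.861 × 10⁻²⁰ J.
p = √(2mKE) = √(2 × 1.673 × 10⁻²⁷ × 3.861 × 10⁻²⁰) = 1.137 × 10⁻²³ kg·m/s.
λ = h/p = 6.626 × 10⁻³⁴ / 1.137 × 10⁻²³ = 5.83 × 10⁻¹¹ m = 58.3 pm.

λ = 58.3 pm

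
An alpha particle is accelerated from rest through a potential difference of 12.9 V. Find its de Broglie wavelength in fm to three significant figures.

λ = 2830 fm

KE = 2eV = 2 × 1.602 × 10⁻¹⁹ × 12.90 = 4.133 × 10⁻¹⁸ J.
p = √(2mKE) = √(2 × 6.645 × 10⁻²⁷ × 4.133 × 10⁻¹⁸) = 2.344 × 10⁻²² kg·m/s.
λ = h/p = 6.626 × 10⁻³⁴ / 2.344 × 10⁻²² = 2.83 × 10⁻¹² m = 2830 fm.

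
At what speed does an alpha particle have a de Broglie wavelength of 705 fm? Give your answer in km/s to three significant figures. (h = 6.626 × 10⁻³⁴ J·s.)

v = 141 km/s

p = h/λ = 6.626 × 10⁻³⁴ / 7.050 × 10⁻¹³ = 9.399 × 10⁻²² kg·m/s.
v = p/m = 9.399 × 10⁻²² / 6.645 × 10⁻²⁷ = 1.41 × 10⁵ m/s = 141 km/s.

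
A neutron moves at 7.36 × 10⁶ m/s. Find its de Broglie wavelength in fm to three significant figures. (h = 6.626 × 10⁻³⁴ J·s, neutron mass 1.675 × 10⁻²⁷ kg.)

p = mv = 1.675 × 10⁻²⁷ × 7.36 × 10⁶ = 1.233 × 10⁻²⁰ kg·m/s.
λ = h/p = 6.626 × 10⁻³⁴ / 1.233 × 10⁻²⁰ = 5.37 × 10⁻¹⁴ m = 53.7 fm.

λ = 53.7 fm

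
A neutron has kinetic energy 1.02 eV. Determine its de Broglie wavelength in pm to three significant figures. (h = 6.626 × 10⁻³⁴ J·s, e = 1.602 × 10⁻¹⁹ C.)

λ = 28.3 pm

KE = 1.02 eV = 1.634 × 10⁻¹⁹ J.
p = √(2mKE) = √(2 × 1.675 × 10⁻²⁷ × 1.634 × 10⁻¹⁹) = 2.340 × 10⁻²³ kg·m/s.
λ = h/p = 6.626 × 10⁻³⁴ / 2.340 × 10⁻²³ = 2.83 × 10⁻¹¹ m = 28.3 pm.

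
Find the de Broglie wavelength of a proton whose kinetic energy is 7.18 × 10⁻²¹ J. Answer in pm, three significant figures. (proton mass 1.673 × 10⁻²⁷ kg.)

λ = 135 pm

p = √(2mKE) = √(2 × 1.673 × 10⁻²⁷ × 7.180 × 10⁻²¹) = 4.901 × 10⁻²⁴ kg·m/s.
λ = h/p = 6.626 × 10⁻³⁴ / 4.901 × 10⁻²⁴ = 1.35 × 10⁻¹⁰ m = 135 pm.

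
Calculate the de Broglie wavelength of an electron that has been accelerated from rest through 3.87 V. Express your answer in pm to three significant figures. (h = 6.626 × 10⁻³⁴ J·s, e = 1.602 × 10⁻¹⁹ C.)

λ = 623 pm

KE = eV = 1.602 × 10⁻¹⁹ × 3.870 = 6.200 × 10⁻¹⁹ J.
p = √(2mKE) = √(2 × 9.109 × 10⁻³¹ × 6.200 × 10⁻¹⁹) = 1.063 × 10⁻²⁴ kg·m/s.
λ = h/p = 6.626 × 10⁻³⁴ / 1.063 × 10⁻²⁴ = 6.23 × 10⁻¹⁰ m = 623 pm.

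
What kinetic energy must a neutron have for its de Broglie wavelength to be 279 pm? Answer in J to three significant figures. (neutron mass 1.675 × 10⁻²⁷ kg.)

KE = 1.68 × 10⁻²¹ J

p = h/λ = 6.626 × 10⁻³⁴ / 2.790 × 10⁻¹⁰ = 2.375 × 10⁻²⁴ kg·m/s.
KE = p²/(2m) = (2.375 × 10⁻²⁴)² / (2 × 1.675 × 10⁻²⁷) = 1.684 × 10⁻²¹ J = 1.68 × 10⁻²¹ J.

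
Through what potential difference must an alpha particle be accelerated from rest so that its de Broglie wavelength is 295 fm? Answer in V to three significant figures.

p = h/λ = 6.626 × 10⁻³⁴ / 2.950 × 10⁻¹³ = 2.246 × 10⁻²¹ kg·m/s.
KE = p²/(2m) = 3.796 × 10⁻¹⁶ J.
V = KE/2e = 3.796 × 10⁻¹⁶ / (2 × 1.602 × 10⁻¹⁹) = 1180 V.

V = 1180 V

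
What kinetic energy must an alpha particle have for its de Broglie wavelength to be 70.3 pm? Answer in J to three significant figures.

p = h/λ = 6.626 × 10⁻³⁴ / 7.030 × 10⁻¹¹ = 9.425 × 10⁻²⁴ kg·m/s.
KE = p²/(2m) = (9.425 × 10⁻²⁴)² / (2 × 6.645 × 10⁻²⁷) = 6.684 × 10⁻²¹ J = 6.68 × 10⁻²¹ J.

KE = 6.68 × 10⁻²¹ J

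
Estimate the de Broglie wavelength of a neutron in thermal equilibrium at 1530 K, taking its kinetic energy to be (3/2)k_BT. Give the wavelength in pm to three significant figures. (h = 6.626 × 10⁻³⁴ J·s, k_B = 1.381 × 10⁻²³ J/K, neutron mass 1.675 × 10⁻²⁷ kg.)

λ = 64.3 pm

KE = (3/2)k_BT = 1.5 × 1.381 × 10⁻²³ × 1530 = 3.169 × 10⁻²⁰ J.
p = √(2mKE) = √(2 × 1.675 × 10⁻²⁷ × 3.169 × 10⁻²⁰) = 1.030 × 10⁻²³ kg·m/s.
λ = h/p = 6.43 × 10⁻¹¹ m = 64.3 pm.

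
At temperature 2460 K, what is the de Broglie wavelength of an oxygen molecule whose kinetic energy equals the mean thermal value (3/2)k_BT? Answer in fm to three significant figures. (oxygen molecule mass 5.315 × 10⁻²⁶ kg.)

KE = (3/2)k_BT = 1.5 × 1.381 × 10⁻²³ × 2460 = 5.096 × 10⁻²⁰ J.
p = √(2mKE) = √(2 × 5.315 × 10⁻²⁶ × 5.096 × 10⁻²⁰) = 7.360 × 10⁻²³ kg·m/s.
λ = h/p = 9.00 × 10⁻¹² m = 9000 fm.

λ = 9000 fm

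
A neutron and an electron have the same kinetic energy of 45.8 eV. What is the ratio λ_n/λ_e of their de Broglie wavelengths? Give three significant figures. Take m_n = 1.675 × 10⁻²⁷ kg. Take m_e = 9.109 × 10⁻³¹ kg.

At fixed KE, p = √(2mKE) so λ = h/p ∝ 1/√m.
λ_n/λ_e = √(m_e/m_n) = √(9.109 × 10⁻³¹/1.675 × 10⁻²⁷) = √(5.438 × 10⁻⁴) = 0.0233.

λ_n/λ_e = 0.0233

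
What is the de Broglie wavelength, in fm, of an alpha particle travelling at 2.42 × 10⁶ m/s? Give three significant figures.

p = mv = 6.645 × 10⁻²⁷ × 2.42 × 10⁶ = 1.608 × 10⁻²⁰ kg·m/s.
λ = h/p = 6.626 × 10⁻³⁴ / 1.608 × 10⁻²⁰ = 4.12 × 10⁻¹⁴ m = 41.2 fm.

λ = 41.2 fm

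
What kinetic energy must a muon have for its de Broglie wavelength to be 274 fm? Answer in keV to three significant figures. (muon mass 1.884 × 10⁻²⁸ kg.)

p = h/λ = 6.626 × 10⁻³⁴ / 2.740 × 10⁻¹³ = 2.418 × 10⁻²¹ kg·m/s.
KE = p²/(2m) = (2.418 × 10⁻²¹)² / (2 × 1.884 × 10⁻²⁸) = 1.552 × 10⁻¹⁴ J = 96.9 keV.

KE = 96.9 keV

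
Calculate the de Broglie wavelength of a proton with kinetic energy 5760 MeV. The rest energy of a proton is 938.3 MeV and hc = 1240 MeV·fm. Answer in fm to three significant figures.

Total energy E = KE + m₀c² = 5760 + 938.3 = 6698.3 MeV.
(pc)² = E² − (m₀c²)² = (6698.3)² − (938.3)² = 4.399 × 10⁷ MeV², so pc = 6632 MeV.
λ = hc/(pc) = 1240 MeV·fm / 6632 MeV = 0.187 fm.

λ = 0.187 fm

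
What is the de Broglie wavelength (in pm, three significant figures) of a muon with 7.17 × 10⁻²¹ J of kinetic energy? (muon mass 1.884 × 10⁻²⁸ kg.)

p = √(2mKE) = √(2 × 1.884 × 10⁻²⁸ × 7.170 × 10⁻²¹) = 1.644 × 10⁻²⁴ kg·m/s.
λ = h/p = 6.626 × 10⁻³⁴ / 1.644 × 10⁻²⁴ = 4.03 × 10⁻¹⁰ m = 403 pm.

λ = 403 pm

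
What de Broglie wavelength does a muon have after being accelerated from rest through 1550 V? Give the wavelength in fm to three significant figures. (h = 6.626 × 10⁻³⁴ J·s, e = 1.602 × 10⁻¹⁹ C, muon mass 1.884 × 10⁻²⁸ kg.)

KE = eV = 1.602 × 10⁻¹⁹ × 1550 = 2.483 × 10⁻¹⁶ J.
p = √(2mKE) = √(2 × 1.884 × 10⁻²⁸ × 2.483 × 10⁻¹⁶) = 3.059 × 10⁻²² kg·m/s.
λ = h/p = 6.626 × 10⁻³⁴ / 3.059 × 10⁻²² = 2.17 × 10⁻¹² m = 2170 fm.

λ = 2170 fm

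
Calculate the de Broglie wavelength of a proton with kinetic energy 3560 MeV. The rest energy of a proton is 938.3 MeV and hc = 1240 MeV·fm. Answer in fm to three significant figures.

Total energy E = KE + m₀c² = 3560 + 938.3 = 4498.3 MeV.
(pc)² = E² − (m₀c²)² = (4498.3)² − (938.3)² = 1.935 × 10⁷ MeV², so pc = 4399 MeV.
λ = hc/(pc) = 1240 MeV·fm / 4399 MeV = 0.282 fm.

λ = 0.282 fm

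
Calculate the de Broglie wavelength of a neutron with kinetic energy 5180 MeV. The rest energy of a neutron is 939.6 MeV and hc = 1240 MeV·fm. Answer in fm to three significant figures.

λ = 0.205 fm

Total energy E = KE + m₀c² = 5180 + 939.6 = 6119.6 MeV.
(pc)² = E² − (m₀c²)² = (6119.6)² − (939.6)² = 3.657 × 10⁷ MeV², so pc = 6047 MeV.
λ = hc/(pc) = 1240 MeV·fm / 6047 MeV = 0.205 fm.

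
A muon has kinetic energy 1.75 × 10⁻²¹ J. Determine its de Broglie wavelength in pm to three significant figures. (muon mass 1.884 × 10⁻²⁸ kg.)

λ = 816 pm

p = √(2mKE) = √(2 × 1.884 × 10⁻²⁸ × 1.750 × 10⁻²¹) = 8.120 × 10⁻²⁵ kg·m/s.
λ = h/p = 6.626 × 10⁻³⁴ / 8.120 × 10⁻²⁵ = 8.16 × 10⁻¹⁰ m = 816 pm.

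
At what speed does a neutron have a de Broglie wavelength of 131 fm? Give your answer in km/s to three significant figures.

v = 3020 km/s

p = h/λ = 6.626 × 10⁻³⁴ / 1.310 × 10⁻¹³ = 5.058 × 10⁻²¹ kg·m/s.
v = p/m = 5.058 × 10⁻²¹ / 1.675 × 10⁻²⁷ = 3.02 × 10⁶ m/s = 3020 km/s.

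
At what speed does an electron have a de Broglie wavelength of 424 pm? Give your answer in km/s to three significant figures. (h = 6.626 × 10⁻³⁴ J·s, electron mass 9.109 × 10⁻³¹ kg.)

p = h/λ = 6.626 × 10⁻³⁴ / 4.240 × 10⁻¹⁰ = 1.563 × 10⁻²⁴ kg·m/s.
v = p/m = 1.563 × 10⁻²⁴ / 9.109 × 10⁻³¹ = 1.72 × 10⁶ m/s = 1720 km/s.

v = 1720 km/s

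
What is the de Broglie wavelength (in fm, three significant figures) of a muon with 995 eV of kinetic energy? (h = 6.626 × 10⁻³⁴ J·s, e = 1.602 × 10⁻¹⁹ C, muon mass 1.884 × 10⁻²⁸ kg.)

KE = 995 eV = 1.594 × 10⁻¹⁶ J.
p = √(2mKE) = √(2 × 1.884 × 10⁻²⁸ × 1.594 × 10⁻¹⁶) = 2.451 × 10⁻²² kg·m/s.
λ = h/p = 6.626 × 10⁻³⁴ / 2.451 × 10⁻²² = 2.70 × 10⁻¹² m = 2700 fm.

λ = 2700 fm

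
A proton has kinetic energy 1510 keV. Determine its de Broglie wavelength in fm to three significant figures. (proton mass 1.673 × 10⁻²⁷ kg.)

KE = 1510 keV = 2.419 × 10⁻¹³ J.
p = √(2mKE) = √(2 × 1.673 × 10⁻²⁷ × 2.419 × 10⁻¹³) = 2.845 × 10⁻²⁰ kg·m/s.
λ = h/p = 6.626 × 10⁻³⁴ / 2.845 × 10⁻²⁰ = 2.33 × 10⁻¹⁴ m = 23.3 fm.

λ = 23.3 fm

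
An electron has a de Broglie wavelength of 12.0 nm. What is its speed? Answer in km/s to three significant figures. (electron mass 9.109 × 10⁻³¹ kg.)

p = h/λ = 6.626 × 10⁻³⁴ / 1.200 × 10⁻⁸ = 5.522 × 10⁻²⁶ kg·m/s.
v = p/m = 5.522 × 10⁻²⁶ / 9.109 × 10⁻³¹ = 6.06 × 10⁴ m/s = 60.6 km/s.

v = 60.6 km/s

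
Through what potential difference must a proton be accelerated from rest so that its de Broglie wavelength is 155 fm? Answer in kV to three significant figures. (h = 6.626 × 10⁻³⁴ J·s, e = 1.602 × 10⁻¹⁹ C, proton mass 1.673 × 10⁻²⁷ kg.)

p = h/λ = 6.626 × 10⁻³⁴ / 1.550 × 10⁻¹³ = 4.275 × 10⁻²¹ kg·m/s.
KE = p²/(2m) = 5.462 × 10⁻¹⁵ J.
V = KE/e = 5.462 × 10⁻¹⁵ / (1.602 × 10⁻¹⁹) = 34.1 kV.

V = 34.1 kV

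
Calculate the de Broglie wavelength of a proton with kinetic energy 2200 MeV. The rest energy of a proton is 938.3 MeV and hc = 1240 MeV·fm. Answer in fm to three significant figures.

λ = 0.414 fm

Total energy E = KE + m₀c² = 2200 + 938.3 = 3138.3 MeV.
(pc)² = E² − (m₀c²)² = (3138.3)² − (938.3)² = 8.969 × 10⁶ MeV², so pc = 2995 MeV.
λ = hc/(pc) = 1240 MeV·fm / 2995 MeV = 0.414 fm.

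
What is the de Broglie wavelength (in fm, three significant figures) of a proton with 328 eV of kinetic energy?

KE = 328 eV = 5.255 × 10⁻¹⁷ J.
p = √(2mKE) = √(2 × 1.673 × 10⁻²⁷ × 5.255 × 10⁻¹⁷) = 4.193 × 10⁻²² kg·m/s.
λ = h/p = 6.626 × 10⁻³⁴ / 4.193 × 10⁻²² = 1.58 × 10⁻¹² m = 1580 fm.

λ = 1580 fm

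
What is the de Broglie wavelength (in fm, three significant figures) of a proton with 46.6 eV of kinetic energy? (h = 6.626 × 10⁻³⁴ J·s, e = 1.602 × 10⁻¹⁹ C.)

KE = 46.6 eV = 7.465 × 10⁻¹⁸ J.
p = √(2mKE) = √(2 × 1.673 × 10⁻²⁷ × 7.465 × 10⁻¹⁸) = 1.580 × 10⁻²² kg·m/s.
λ = h/p = 6.626 × 10⁻³⁴ / 1.580 × 10⁻²² = 4.19 × 10⁻¹² m = 4190 fm.

λ = 4190 fm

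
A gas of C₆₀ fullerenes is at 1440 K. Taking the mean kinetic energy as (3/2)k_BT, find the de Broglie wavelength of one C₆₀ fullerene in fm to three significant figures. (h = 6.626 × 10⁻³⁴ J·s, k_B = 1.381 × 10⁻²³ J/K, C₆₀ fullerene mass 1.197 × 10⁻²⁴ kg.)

λ = 2480 fm

KE = (3/2)k_BT = 1.5 × 1.381 × 10⁻²³ × 1440 = 2.983 × 10⁻²⁰ J.
p = √(2mKE) = √(2 × 1.197 × 10⁻²⁴ × 2.983 × 10⁻²⁰) = 2.672 × 10⁻²² kg·m/s.
λ = h/p = 2.48 × 10⁻¹² m = 2480 fm.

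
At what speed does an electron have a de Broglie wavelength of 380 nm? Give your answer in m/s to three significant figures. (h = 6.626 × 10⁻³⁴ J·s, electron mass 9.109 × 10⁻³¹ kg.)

v = 1910 m/s

p = h/λ = 6.626 × 10⁻³⁴ / 3.800 × 10⁻⁷ = 1.744 × 10⁻²⁷ kg·m/s.
v = p/m = 1.744 × 10⁻²⁷ / 9.109 × 10⁻³¹ = 1.91 × 10³ m/s = 1910 m/s.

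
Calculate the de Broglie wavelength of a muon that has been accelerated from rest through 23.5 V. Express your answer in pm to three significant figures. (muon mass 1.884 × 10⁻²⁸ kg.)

λ = 17.6 pm

KE = eV = 1.602 × 10⁻¹⁹ × 23.50 = 3.765 × 10⁻¹⁸ J.
p = √(2mKE) = √(2 × 1.884 × 10⁻²⁸ × 3.765 × 10⁻¹⁸) = 3.766 × 10⁻²³ kg·m/s.
λ = h/p = 6.626 × 10⁻³⁴ / 3.766 × 10⁻²³ = 1.76 × 10⁻¹¹ m = 17.6 pm.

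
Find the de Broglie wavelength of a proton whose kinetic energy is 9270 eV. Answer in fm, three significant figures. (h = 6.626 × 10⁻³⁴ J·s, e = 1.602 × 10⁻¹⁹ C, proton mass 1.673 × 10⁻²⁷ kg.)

λ = 297 fm

KE = 9270 eV = 1.485 × 10⁻¹⁵ J.
p = √(2mKE) = √(2 × 1.673 × 10⁻²⁷ × 1.485 × 10⁻¹⁵) = 2.229 × 10⁻²¹ kg·m/s.
λ = h/p = 6.626 × 10⁻³⁴ / 2.229 × 10⁻²¹ = 2.97 × 10⁻¹³ m = 297 fm.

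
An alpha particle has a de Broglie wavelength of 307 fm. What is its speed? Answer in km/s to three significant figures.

v = 325 km/s

p = h/λ = 6.626 × 10⁻³⁴ / 3.070 × 10⁻¹³ = 2.158 × 10⁻²¹ kg·m/s.
v = p/m = 2.158 × 10⁻²¹ / 6.645 × 10⁻²⁷ = 3.25 × 10⁵ m/s = 325 km/s.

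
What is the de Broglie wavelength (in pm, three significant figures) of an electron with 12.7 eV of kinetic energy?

λ = 344 pm

KE = 12.7 eV = 2.035 × 10⁻¹⁸ J.
p = √(2mKE) = √(2 × 9.109 × 10⁻³¹ × 2.035 × 10⁻¹⁸) = 1.925 × 10⁻²⁴ kg·m/s.
λ = h/p = 6.626 × 10⁻³⁴ / 1.925 × 10⁻²⁴ = 3.44 × 10⁻¹⁰ m = 344 pm.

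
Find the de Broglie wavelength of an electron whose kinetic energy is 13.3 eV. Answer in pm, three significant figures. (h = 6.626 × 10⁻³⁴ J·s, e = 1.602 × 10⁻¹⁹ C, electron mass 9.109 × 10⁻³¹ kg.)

λ = 336 pm

KE = 13.3 eV = 2.131 × 10⁻¹⁸ J.
p = √(2mKE) = √(2 × 9.109 × 10⁻³¹ × 2.131 × 10⁻¹⁸) = 1.970 × 10⁻²⁴ kg·m/s.
λ = h/p = 6.626 × 10⁻³⁴ / 1.970 × 10⁻²⁴ = 3.36 × 10⁻¹⁰ m = 336 pm.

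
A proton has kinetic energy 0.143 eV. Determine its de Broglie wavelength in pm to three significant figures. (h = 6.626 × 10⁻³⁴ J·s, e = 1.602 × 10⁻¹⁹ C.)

KE = 0.143 eV = 2.291 × 10⁻²⁰ J.
p = √(2mKE) = √(2 × 1.673 × 10⁻²⁷ × 2.291 × 10⁻²⁰) = 8.755 × 10⁻²⁴ kg·m/s.
λ = h/p = 6.626 × 10⁻³⁴ / 8.755 × 10⁻²⁴ = 7.57 × 10⁻¹¹ m = 75.7 pm.

λ = 75.7 pm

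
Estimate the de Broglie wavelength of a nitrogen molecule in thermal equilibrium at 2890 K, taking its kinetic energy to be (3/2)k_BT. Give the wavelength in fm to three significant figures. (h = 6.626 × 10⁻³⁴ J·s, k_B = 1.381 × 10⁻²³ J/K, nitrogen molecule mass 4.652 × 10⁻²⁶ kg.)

KE = (3/2)k_BT = 1.5 × 1.381 × 10⁻²³ × 2890 = 5.987 × 10⁻²⁰ J.
p = √(2mKE) = √(2 × 4.652 × 10⁻²⁶ × 5.987 × 10⁻²⁰) = 7.463 × 10⁻²³ kg·m/s.
λ = h/p = 8.88 × 10⁻¹² m = 8880 fm.

λ = 8880 fm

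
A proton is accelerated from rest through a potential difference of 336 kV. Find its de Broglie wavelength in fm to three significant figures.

KE = eV = 1.602 × 10⁻¹⁹ × 3.360 × 10⁵ = 5.383 × 10⁻¹⁴ J.
p = √(2mKE) = √(2 × 1.673 × 10⁻²⁷ × 5.383 × 10⁻¹⁴) = 1.342 × 10⁻²⁰ kg·m/s.
λ = h/p = 6.626 × 10⁻³⁴ / 1.342 × 10⁻²⁰ = 4.94 × 10⁻¹⁴ m = 49.4 fm.

λ = 49.4 fm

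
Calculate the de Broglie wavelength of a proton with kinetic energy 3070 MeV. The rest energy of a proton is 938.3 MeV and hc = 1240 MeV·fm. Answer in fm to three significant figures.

Total energy E = KE + m₀c² = 3070 + 938.3 = 4008.3 MeV.
(pc)² = E² − (m₀c²)² = (4008.3)² − (938.3)² = 1.519 × 10⁷ MeV², so pc = 3897 MeV.
λ = hc/(pc) = 1240 MeV·fm / 3897 MeV = 0.318 fm.

λ = 0.318 fm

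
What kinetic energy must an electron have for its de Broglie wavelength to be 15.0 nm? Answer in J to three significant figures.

p = h/λ = 6.626 × 10⁻³⁴ / 1.500 × 10⁻⁸ = 4.417 × 10⁻²⁶ kg·m/s.
KE = p²/(2m) = (4.417 × 10⁻²⁶)² / (2 × 9.109 × 10⁻³¹) = 1.071 × 10⁻²¹ J = 1.07 × 10⁻²¹ J.

KE = 1.07 × 10⁻²¹ J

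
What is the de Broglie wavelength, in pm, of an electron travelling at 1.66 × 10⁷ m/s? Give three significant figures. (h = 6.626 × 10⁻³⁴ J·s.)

λ = 43.8 pm

p = mv = 9.109 × 10⁻³¹ × 1.66 × 10⁷ = 1.512 × 10⁻²³ kg·m/s.
λ = h/p = 6.626 × 10⁻³⁴ / 1.512 × 10⁻²³ = 4.38 × 10⁻¹¹ m = 43.8 pm.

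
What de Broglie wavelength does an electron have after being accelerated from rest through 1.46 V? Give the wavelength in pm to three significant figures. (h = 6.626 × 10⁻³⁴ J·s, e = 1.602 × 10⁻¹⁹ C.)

λ = 1020 pm

KE = eV = 1.602 × 10⁻¹⁹ × 1.460 = 2.339 × 10⁻¹⁹ J.
p = √(2mKE) = √(2 × 9.109 × 10⁻³¹ × 2.339 × 10⁻¹⁹) = 6.528 × 10⁻²⁵ kg·m/s.
λ = h/p = 6.626 × 10⁻³⁴ / 6.528 × 10⁻²⁵ = 1.02 × 10⁻⁹ m = 1020 pm.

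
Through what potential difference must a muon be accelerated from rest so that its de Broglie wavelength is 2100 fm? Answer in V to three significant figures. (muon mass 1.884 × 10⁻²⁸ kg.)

V = 1650 V

p = h/λ = 6.626 × 10⁻³⁴ / 2.100 × 10⁻¹² = 3.155 × 10⁻²² kg·m/s.
KE = p²/(2m) = 2.642 × 10⁻¹⁶ J.
V = KE/e = 2.642 × 10⁻¹⁶ / (1.602 × 10⁻¹⁹) = 1650 V.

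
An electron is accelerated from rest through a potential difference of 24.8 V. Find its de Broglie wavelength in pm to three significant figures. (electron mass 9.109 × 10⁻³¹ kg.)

KE = eV = 1.602 × 10⁻¹⁹ × 24.80 = 3.973 × 10⁻¹⁸ J.
p = √(2mKE) = √(2 × 9.109 × 10⁻³¹ × 3.973 × 10⁻¹⁸) = 2.690 × 10⁻²⁴ kg·m/s.
λ = h/p = 6.626 × 10⁻³⁴ / 2.690 × 10⁻²⁴ = 2.46 × 10⁻¹⁰ m = 246 pm.

λ = 246 pm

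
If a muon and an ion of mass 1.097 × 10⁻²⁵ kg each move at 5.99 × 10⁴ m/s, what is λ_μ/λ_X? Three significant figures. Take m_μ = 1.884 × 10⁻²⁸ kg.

λ_μ/λ_X = 582

At fixed v, p = mv so λ = h/(mv) ∝ 1/m.
λ_μ/λ_X = m_X/m_μ = 1.097 × 10⁻²⁵/1.884 × 10⁻²⁸ = 582.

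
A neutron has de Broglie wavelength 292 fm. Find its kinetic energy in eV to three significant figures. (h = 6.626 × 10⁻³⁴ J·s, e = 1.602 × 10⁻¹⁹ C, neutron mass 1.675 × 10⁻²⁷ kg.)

KE = 9590 eV

p = h/λ = 6.626 × 10⁻³⁴ / 2.920 × 10⁻¹³ = 2.269 × 10⁻²¹ kg·m/s.
KE = p²/(2m) = (2.269 × 10⁻²¹)² / (2 × 1.675 × 10⁻²⁷) = 1.537 × 10⁻¹⁵ J = 9590 eV.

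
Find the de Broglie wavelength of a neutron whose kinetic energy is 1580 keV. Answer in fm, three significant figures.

λ = 22.8 fm

KE = 1580 keV = 2.531 × 10⁻¹³ J.
p = √(2mKE) = √(2 × 1.675 × 10⁻²⁷ × 2.531 × 10⁻¹³) = 2.912 × 10⁻²⁰ kg·m/s.
λ = h/p = 6.626 × 10⁻³⁴ / 2.912 × 10⁻²⁰ = 2.28 × 10⁻¹⁴ m = 22.8 fm.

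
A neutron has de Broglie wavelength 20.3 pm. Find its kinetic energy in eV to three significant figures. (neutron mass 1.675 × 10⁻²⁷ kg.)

p = h/λ = 6.626 × 10⁻³⁴ / 2.030 × 10⁻¹¹ = 3.264 × 10⁻²³ kg·m/s.
KE = p²/(2m) = (3.264 × 10⁻²³)² / (2 × 1.675 × 10⁻²⁷) = 3.180 × 10⁻¹⁹ J = 1.99 eV.

KE = 1.99 eV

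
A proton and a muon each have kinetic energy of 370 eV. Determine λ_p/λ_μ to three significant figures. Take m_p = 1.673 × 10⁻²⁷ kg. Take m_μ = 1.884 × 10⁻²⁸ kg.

λ_p/λ_μ = 0.336

At fixed KE, p = √(2mKE) so λ = h/p ∝ 1/√m.
λ_p/λ_μ = √(m_μ/m_p) = √(1.884 × 10⁻²⁸/1.673 × 10⁻²⁷) = √(0.1126) = 0.336.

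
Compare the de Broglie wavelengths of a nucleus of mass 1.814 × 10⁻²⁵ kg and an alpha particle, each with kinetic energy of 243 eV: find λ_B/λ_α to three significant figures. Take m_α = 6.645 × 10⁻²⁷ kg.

At fixed KE, p = √(2mKE) so λ = h/p ∝ 1/√m.
λ_B/λ_α = √(m_α/m_B) = √(6.645 × 10⁻²⁷/1.814 × 10⁻²⁵) = √(0.03663) = 0.191.

λ_B/λ_α = 0.191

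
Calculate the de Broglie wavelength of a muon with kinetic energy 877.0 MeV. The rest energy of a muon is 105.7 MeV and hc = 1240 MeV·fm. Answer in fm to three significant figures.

Total energy E = KE + m₀c² = 877.0 + 105.7 = 982.7 MeV.
(pc)² = E² − (m₀c²)² = (982.7)² − (105.7)² = 9.545 × 10⁵ MeV², so pc = 977.0 MeV.
λ = hc/(pc) = 1240 MeV·fm / 977.0 MeV = 1.27 fm.

λ = 1.27 fm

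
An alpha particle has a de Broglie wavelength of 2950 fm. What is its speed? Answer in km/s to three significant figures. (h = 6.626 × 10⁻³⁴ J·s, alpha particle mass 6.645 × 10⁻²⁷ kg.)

v = 33.8 km/s

p = h/λ = 6.626 × 10⁻³⁴ / 2.950 × 10⁻¹² = 2.246 × 10⁻²² kg·m/s.
v = p/m = 2.246 × 10⁻²² / 6.645 × 10⁻²⁷ = 3.38 × 10⁴ m/s = 33.8 km/s.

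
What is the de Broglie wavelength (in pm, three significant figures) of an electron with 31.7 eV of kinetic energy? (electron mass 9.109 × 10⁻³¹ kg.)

λ = 218 pm

KE = 31.7 eV = 5.078 × 10⁻¹⁸ J.
p = √(2mKE) = √(2 × 9.109 × 10⁻³¹ × 5.078 × 10⁻¹⁸) = 3.042 × 10⁻²⁴ kg·m/s.
λ = h/p = 6.626 × 10⁻³⁴ / 3.042 × 10⁻²⁴ = 2.18 × 10⁻¹⁰ m = 218 pm.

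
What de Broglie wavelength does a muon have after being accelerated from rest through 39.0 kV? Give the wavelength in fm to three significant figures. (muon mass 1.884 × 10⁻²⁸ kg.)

λ = 432 fm

KE = eV = 1.602 × 10⁻¹⁹ × 3.900 × 10⁴ = 6.248 × 10⁻¹⁵ J.
p = √(2mKE) = √(2 × 1.884 × 10⁻²⁸ × 6.248 × 10⁻¹⁵) = 1.534 × 10⁻²¹ kg·m/s.
λ = h/p = 6.626 × 10⁻³⁴ / 1.534 × 10⁻²¹ = 4.32 × 10⁻¹³ m = 432 fm.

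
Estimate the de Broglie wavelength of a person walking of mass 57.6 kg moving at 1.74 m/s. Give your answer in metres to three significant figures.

p = mv = 57.6 × 1.74 = 1.002 × 10² kg·m/s.
λ = h/p = 6.626 × 10⁻³⁴ / 1.002 × 10² = 6.61 × 10⁻³⁶ m.

λ = 6.61 × 10⁻³⁶ m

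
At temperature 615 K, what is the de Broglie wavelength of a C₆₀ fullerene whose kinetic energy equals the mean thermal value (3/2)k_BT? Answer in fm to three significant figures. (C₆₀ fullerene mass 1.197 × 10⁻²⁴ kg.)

KE = (3/2)k_BT = 1.5 × 1.381 × 10⁻²³ × 615 = 1.274 × 10⁻²⁰ J.
p = √(2mKE) = √(2 × 1.197 × 10⁻²⁴ × 1.274 × 10⁻²⁰) = 1.746 × 10⁻²² kg·m/s.
λ = h/p = 3.79 × 10⁻¹² m = 3790 fm.

λ = 3790 fm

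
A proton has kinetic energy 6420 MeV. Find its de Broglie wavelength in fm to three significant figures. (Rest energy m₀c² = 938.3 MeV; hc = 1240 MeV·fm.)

Total energy E = KE + m₀c² = 6420 + 938.3 = 7358.3 MeV.
(pc)² = E² − (m₀c²)² = (7358.3)² − (938.3)² = 5.326 × 10⁷ MeV², so pc = 7298 MeV.
λ = hc/(pc) = 1240 MeV·fm / 7298 MeV = 0.170 fm.

λ = 0.170 fm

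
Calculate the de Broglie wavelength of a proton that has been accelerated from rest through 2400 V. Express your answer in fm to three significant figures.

λ = 584 fm

KE = eV = 1.602 × 10⁻¹⁹ × 2400 = 3.845 × 10⁻¹⁶ J.
p = √(2mKE) = √(2 × 1.673 × 10⁻²⁷ × 3.845 × 10⁻¹⁶) = 1.134 × 10⁻²¹ kg·m/s.
λ = h/p = 6.626 × 10⁻³⁴ / 1.134 × 10⁻²¹ = 5.84 × 10⁻¹³ m = 584 fm.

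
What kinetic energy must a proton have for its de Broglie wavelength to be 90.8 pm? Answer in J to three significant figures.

p = h/λ = 6.626 × 10⁻³⁴ / 9.080 × 10⁻¹¹ = 7.297 × 10⁻²⁴ kg·m/s.
KE = p²/(2m) = (7.297 × 10⁻²⁴)² / (2 × 1.673 × 10⁻²⁷) = 1.591 × 10⁻²⁰ J = 1.59 × 10⁻²⁰ J.

KE = 1.59 × 10⁻²⁰ J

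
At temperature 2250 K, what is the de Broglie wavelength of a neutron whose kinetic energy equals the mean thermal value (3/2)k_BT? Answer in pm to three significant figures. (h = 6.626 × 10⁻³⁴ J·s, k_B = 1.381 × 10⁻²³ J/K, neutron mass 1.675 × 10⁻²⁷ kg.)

KE = (3/2)k_BT = 1.5 × 1.381 × 10⁻²³ × 2250 = 4.661 × 10⁻²⁰ J.
p = √(2mKE) = √(2 × 1.675 × 10⁻²⁷ × 4.661 × 10⁻²⁰) = 1.250 × 10⁻²³ kg·m/s.
λ = h/p = 5.30 × 10⁻¹¹ m = 53.0 pm.

λ = 53.0 pm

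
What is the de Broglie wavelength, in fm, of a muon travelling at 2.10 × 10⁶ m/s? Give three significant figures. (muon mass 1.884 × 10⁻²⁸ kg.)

λ = 1670 fm

p = mv = 1.884 × 10⁻²⁸ × 2.10 × 10⁶ = 3.956 × 10⁻²² kg·m/s.
λ = h/p = 6.626 × 10⁻³⁴ / 3.956 × 10⁻²² = 1.67 × 10⁻¹² m = 1670 fm.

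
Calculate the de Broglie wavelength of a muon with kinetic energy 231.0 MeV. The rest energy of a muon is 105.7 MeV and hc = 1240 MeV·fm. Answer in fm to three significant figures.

Total energy E = KE + m₀c² = 231.0 + 105.7 = 336.7 MeV.
(pc)² = E² − (m₀c²)² = (336.7)² − (105.7)² = 1.022 × 10⁵ MeV², so pc = 319.7 MeV.
λ = hc/(pc) = 1240 MeV·fm / 319.7 MeV = 3.88 fm.

λ = 3.88 fm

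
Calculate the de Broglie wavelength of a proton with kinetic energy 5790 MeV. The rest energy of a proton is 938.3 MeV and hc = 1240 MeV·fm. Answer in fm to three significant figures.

Total energy E = KE + m₀c² = 5790 + 938.3 = 6728.3 MeV.
(pc)² = E² − (m₀c²)² = (6728.3)² − (938.3)² = 4.439 × 10⁷ MeV², so pc = 6663 MeV.
λ = hc/(pc) = 1240 MeV·fm / 6663 MeV = 0.186 fm.

λ = 0.186 fm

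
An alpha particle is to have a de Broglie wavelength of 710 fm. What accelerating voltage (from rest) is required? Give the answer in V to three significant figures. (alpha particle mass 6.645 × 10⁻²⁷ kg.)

V = 205 V

p = h/λ = 6.626 × 10⁻³⁴ / 7.100 × 10⁻¹³ = 9.332 × 10⁻²² kg·m/s.
KE = p²/(2m) = 6.553 × 10⁻¹⁷ J.
V = KE/2e = 6.553 × 10⁻¹⁷ / (2 × 1.602 × 10⁻¹⁹) = 205 V.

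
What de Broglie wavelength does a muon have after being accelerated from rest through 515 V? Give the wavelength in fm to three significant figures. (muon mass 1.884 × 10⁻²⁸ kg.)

λ = 3760 fm

KE = eV = 1.602 × 10⁻¹⁹ × 515.0 = 8.250 × 10⁻¹⁷ J.
p = √(2mKE) = √(2 × 1.884 × 10⁻²⁸ × 8.250 × 10⁻¹⁷) = 1.763 × 10⁻²² kg·m/s.
λ = h/p = 6.626 × 10⁻³⁴ / 1.763 × 10⁻²² = 3.76 × 10⁻¹² m = 3760 fm.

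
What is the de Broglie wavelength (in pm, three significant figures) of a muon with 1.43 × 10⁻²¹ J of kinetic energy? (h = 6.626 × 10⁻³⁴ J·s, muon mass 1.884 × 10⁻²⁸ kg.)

λ = 903 pm

p = √(2mKE) = √(2 × 1.884 × 10⁻²⁸ × 1.430 × 10⁻²¹) = 7.340 × 10⁻²⁵ kg·m/s.
λ = h/p = 6.626 × 10⁻³⁴ / 7.340 × 10⁻²⁵ = 9.03 × 10⁻¹⁰ m = 903 pm.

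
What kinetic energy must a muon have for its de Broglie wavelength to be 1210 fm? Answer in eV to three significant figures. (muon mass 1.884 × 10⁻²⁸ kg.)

KE = 4970 eV

p = h/λ = 6.626 × 10⁻³⁴ / 1.210 × 10⁻¹² = 5.476 × 10⁻²² kg·m/s.
KE = p²/(2m) = (5.476 × 10⁻²²)² / (2 × 1.884 × 10⁻²⁸) = 7.958 × 10⁻¹⁶ J = 4970 eV.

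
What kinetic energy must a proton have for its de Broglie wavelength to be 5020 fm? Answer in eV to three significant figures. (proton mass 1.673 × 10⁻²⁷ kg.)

KE = 32.5 eV

p = h/λ = 6.626 × 10⁻³⁴ / 5.020 × 10⁻¹² = 1.320 × 10⁻²² kg·m/s.
KE = p²/(2m) = (1.320 × 10⁻²²)² / (2 × 1.673 × 10⁻²⁷) = 5.207 × 10⁻¹⁸ J = 32.5 eV.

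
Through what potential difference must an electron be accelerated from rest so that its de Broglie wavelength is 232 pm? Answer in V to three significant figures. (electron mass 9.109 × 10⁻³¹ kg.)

V = 27.9 V

p = h/λ = 6.626 × 10⁻³⁴ / 2.320 × 10⁻¹⁰ = 2.856 × 10⁻²⁴ kg·m/s.
KE = p²/(2m) = 4.477 × 10⁻¹⁸ J.
V = KE/e = 4.477 × 10⁻¹⁸ / (1.602 × 10⁻¹⁹) = 27.9 V.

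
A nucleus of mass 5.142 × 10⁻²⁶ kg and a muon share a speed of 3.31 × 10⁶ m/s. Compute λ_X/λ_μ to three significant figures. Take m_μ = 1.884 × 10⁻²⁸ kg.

At fixed v, p = mv so λ = h/(mv) ∝ 1/m.
λ_X/λ_μ = m_μ/m_X = 1.884 × 10⁻²⁸/5.142 × 10⁻²⁶ = 3.66 × 10⁻³.

λ_X/λ_μ = 3.66 × 10⁻³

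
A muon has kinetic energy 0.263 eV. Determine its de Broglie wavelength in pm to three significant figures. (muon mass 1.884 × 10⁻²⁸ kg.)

KE = 0.263 eV = 4.213 × 10⁻²⁰ J.
p = √(2mKE) = √(2 × 1.884 × 10⁻²⁸ × 4.213 × 10⁻²⁰) = 3.984 × 10⁻²⁴ kg·m/s.
λ = h/p = 6.626 × 10⁻³⁴ / 3.984 × 10⁻²⁴ = 1.66 × 10⁻¹⁰ m = 166 pm.

λ = 166 pm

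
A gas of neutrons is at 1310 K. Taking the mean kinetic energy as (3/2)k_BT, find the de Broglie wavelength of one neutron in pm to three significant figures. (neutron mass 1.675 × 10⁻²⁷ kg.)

KE = (3/2)k_BT = 1.5 × 1.381 × 10⁻²³ × 1310 = 2.714 × 10⁻²⁰ J.
p = √(2mKE) = √(2 × 1.675 × 10⁻²⁷ × 2.714 × 10⁻²⁰) = 9.535 × 10⁻²⁴ kg·m/s.
λ = h/p = 6.95 × 10⁻¹¹ m = 69.5 pm.

λ = 69.5 pm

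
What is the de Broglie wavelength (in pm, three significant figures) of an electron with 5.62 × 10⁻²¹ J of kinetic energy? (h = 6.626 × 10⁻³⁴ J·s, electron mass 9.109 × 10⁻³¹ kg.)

λ = 6550 pm

p = √(2mKE) = √(2 × 9.109 × 10⁻³¹ × 5.620 × 10⁻²¹) = 1.012 × 10⁻²⁵ kg·m/s.
λ = h/p = 6.626 × 10⁻³⁴ / 1.012 × 10⁻²⁵ = 6.55 × 10⁻⁹ m = 6550 pm.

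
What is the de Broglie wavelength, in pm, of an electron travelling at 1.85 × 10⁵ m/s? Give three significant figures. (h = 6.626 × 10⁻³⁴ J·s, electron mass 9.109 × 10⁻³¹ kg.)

λ = 3930 pm

p = mv = 9.109 × 10⁻³¹ × 1.85 × 10⁵ = 1.685 × 10⁻²⁵ kg·m/s.
λ = h/p = 6.626 × 10⁻³⁴ / 1.685 × 10⁻²⁵ = 3.93 × 10⁻⁹ m = 3930 pm.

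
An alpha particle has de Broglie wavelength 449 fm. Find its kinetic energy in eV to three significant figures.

KE = 1020 eV

p = h/λ = 6.626 × 10⁻³⁴ / 4.490 × 10⁻¹³ = 1.476 × 10⁻²¹ kg·m/s.
KE = p²/(2m) = (1.476 × 10⁻²¹)² / (2 × 6.645 × 10⁻²⁷) = 1.639 × 10⁻¹⁶ J = 1020 eV.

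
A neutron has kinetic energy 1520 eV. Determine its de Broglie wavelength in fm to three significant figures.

λ = 734 fm

KE = 1520 eV = 2.435 × 10⁻¹⁶ J.
p = √(2mKE) = √(2 × 1.675 × 10⁻²⁷ × 2.435 × 10⁻¹⁶) = 9.032 × 10⁻²² kg·m/s.
λ = h/p = 6.626 × 10⁻³⁴ / 9.032 × 10⁻²² = 7.34 × 10⁻¹³ m = 734 fm.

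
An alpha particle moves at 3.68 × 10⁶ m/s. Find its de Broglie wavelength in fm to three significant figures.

λ = 27.1 fm

p = mv = 6.645 × 10⁻²⁷ × 3.68 × 10⁶ = 2.445 × 10⁻²⁰ kg·m/s.
λ = h/p = 6.626 × 10⁻³⁴ / 2.445 × 10⁻²⁰ = 2.71 × 10⁻¹⁴ m = 27.1 fm.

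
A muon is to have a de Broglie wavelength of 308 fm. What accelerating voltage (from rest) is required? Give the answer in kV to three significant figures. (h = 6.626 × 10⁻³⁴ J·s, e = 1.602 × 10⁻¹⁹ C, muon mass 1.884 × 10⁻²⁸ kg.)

p = h/λ = 6.626 × 10⁻³⁴ / 3.080 × 10⁻¹³ = 2.151 × 10⁻²¹ kg·m/s.
KE = p²/(2m) = 1.228 × 10⁻¹⁴ J.
V = KE/e = 1.228 × 10⁻¹⁴ / (1.602 × 10⁻¹⁹) = 76.7 kV.

V = 76.7 kV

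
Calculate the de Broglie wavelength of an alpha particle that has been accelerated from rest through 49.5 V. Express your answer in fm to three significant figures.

λ = 1440 fm

KE = 2eV = 2 × 1.602 × 10⁻¹⁹ × 49.50 = 1.586 × 10⁻¹⁷ J.
p = √(2mKE) = √(2 × 6.645 × 10⁻²⁷ × 1.586 × 10⁻¹⁷) = 4.591 × 10⁻²² kg·m/s.
λ = h/p = 6.626 × 10⁻³⁴ / 4.591 × 10⁻²² = 1.44 × 10⁻¹² m = 1440 fm.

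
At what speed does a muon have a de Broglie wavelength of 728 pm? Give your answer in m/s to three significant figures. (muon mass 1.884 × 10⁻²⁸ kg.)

v = 4830 m/s

p = h/λ = 6.626 × 10⁻³⁴ / 7.280 × 10⁻¹⁰ = 9.102 × 10⁻²⁵ kg·m/s.
v = p/m = 9.102 × 10⁻²⁵ / 1.884 × 10⁻²⁸ = 4.83 × 10³ m/s = 4830 m/s.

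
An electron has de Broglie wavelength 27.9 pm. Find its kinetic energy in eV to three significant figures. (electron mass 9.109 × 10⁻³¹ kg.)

KE = 1930 eV

p = h/λ = 6.626 × 10⁻³⁴ / 2.790 × 10⁻¹¹ = 2.375 × 10⁻²³ kg·m/s.
KE = p²/(2m) = (2.375 × 10⁻²³)² / (2 × 9.109 × 10⁻³¹) = 3.096 × 10⁻¹⁶ J = 1930 eV.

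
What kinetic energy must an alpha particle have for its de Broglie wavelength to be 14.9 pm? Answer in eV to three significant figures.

p = h/λ = 6.626 × 10⁻³⁴ / 1.490 × 10⁻¹¹ = 4.447 × 10⁻²³ kg·m/s.
KE = p²/(2m) = (4.447 × 10⁻²³)² / (2 × 6.645 × 10⁻²⁷) = 1.488 × 10⁻¹⁹ J = 0.929 eV.

KE = 0.929 eV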